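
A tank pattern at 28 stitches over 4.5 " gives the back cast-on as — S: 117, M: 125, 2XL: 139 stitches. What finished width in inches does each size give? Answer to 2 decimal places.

28/4.5 = 6.222 sts per in.
S: 117 / 6.222 = 18.804 → 18.80 in.
M: 125 / 6.222 = 20.089 → 20.09 in.
2XL: 139 / 6.222 = 22.339 → 22.34 in.

S 18.80 inches; M 20.09 inches; 2XL 22.34 inches.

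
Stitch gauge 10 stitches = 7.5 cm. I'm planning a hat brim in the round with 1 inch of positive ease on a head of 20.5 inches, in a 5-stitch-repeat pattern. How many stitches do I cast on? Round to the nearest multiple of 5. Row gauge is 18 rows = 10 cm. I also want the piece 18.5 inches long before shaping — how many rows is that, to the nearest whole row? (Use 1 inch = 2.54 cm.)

Finished = 20.5 + 1 = 21.5 inches.
21.5 inches × 2.54 = 54.61 cm.
10/7.5 = 1.333 sts per cm; 54.61 × 1.333 = 72.81 sts.
Nearest multiple of 5 → 75.
18.5 inches = 46.99 cm; × 1.8 = 84.58 → 85 rows.

Cast on 75 stitches; work 85 rows.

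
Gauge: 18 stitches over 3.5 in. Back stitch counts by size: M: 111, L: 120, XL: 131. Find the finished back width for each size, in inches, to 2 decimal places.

18/3.5 = 5.143 sts per in.
M: 111 / 5.143 = 21.583 → 21.58 in.
L: 120 / 5.143 = 23.333 → 23.33 in.
XL: 131 / 5.143 = 25.472 → 25.47 in.

M 21.58 inches; L 23.33 inches; XL 25.47 inches.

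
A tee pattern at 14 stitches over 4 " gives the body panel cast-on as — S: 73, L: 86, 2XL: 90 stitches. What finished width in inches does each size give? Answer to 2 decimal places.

S 20.86 inches; L 24.57 inches; 2XL 25.71 inches.

14/4 = 3.5 sts per in.
S: 73 / 3.5 = 20.857 → 20.86 in.
L: 86 / 3.5 = 24.571 → 24.57 in.
2XL: 90 / 3.5 = 25.714 → 25.71 in.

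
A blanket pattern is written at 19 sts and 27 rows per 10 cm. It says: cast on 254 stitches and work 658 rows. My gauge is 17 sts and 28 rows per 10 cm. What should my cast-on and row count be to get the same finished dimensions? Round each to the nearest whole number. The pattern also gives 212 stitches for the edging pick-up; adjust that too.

Cast on 227 stitches; work 682 rows; edging pick-up 190 stitches.

Stitches: 254 × 17/19 = 227.26 → 227.
Rows: 658 × 28/27 = 682.37 → 682.
edging pick-up: 212 × 17/19 = 189.68 → 190.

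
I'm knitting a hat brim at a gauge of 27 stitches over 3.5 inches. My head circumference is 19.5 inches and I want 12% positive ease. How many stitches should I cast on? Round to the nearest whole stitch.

168 stitches.

Finished = 19.5 × 1.12 = 21.84 in.
27 / 3.5 = 7.714 sts per inch.
21.84 × 7.714 = 168.48 sts.
→ 168 sts.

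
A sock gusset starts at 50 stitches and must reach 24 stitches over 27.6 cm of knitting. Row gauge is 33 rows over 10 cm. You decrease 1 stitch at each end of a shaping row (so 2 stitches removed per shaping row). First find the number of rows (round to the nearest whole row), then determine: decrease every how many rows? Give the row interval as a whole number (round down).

Rows = 27.6 × 3.3 = 91.1 → 91 rows.
Stitches to remove: 26 → 13 shaping rows (at 2 st each).
91 / 13 = 7.00 → every 7 rows.

Decrease every 7th row.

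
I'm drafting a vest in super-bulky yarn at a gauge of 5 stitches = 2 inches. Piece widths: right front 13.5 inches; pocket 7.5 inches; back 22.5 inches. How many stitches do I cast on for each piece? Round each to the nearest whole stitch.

Rate = 5/2 = 2.5 sts per in.
right front: 13.5 × 2.5 = 33.75 → 34.
pocket: 7.5 × 2.5 = 18.75 → 19.
back: 22.5 × 2.5 = 56.25 → 56.

right front 34; pocket 19; back 56.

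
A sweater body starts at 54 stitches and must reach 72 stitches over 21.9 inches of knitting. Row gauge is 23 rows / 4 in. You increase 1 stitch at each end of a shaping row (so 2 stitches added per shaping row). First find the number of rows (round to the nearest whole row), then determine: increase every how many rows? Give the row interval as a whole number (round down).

Rows = 21.9 × 5.75 = 125.9 → 126 rows.
Stitches to add: 18 → 9 shaping rows (at 2 st each).
126 / 9 = 14.00 → every 14 rows.

Increase every 14th row.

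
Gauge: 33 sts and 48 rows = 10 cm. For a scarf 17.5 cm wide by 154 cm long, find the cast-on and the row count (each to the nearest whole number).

Cast on 58 stitches and work 739 rows.

Stitch gauge = 33/10 = 3.3 sts/cm; 17.5 × 3.3 = 57.75 → 58 sts.
Row gauge = 48/10 = 4.8 rows/cm; 154 × 4.8 = 739.20 → 739 rows.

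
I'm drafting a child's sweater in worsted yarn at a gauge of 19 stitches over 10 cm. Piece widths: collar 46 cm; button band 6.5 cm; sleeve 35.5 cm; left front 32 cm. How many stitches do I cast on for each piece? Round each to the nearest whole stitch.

Rate = 19/10 = 1.9 sts per cm.
collar: 46 × 1.9 = 87.40 → 87.
button band: 6.5 × 1.9 = 12.35 → 12.
sleeve: 35.5 × 1.9 = 67.45 → 67.
left front: 32 × 1.9 = 60.80 → 61.

collar 87; button band 12; sleeve 67; left front 61.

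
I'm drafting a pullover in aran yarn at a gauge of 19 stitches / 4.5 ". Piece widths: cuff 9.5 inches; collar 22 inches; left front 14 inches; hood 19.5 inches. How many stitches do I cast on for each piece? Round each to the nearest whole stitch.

cuff 40; collar 93; left front 59; hood 82.

Rate = 19/4.5 = 4.222 sts per in.
cuff: 9.5 × 4.222 = 40.11 → 40.
collar: 22 × 4.222 = 92.89 → 93.
left front: 14 × 4.222 = 59.11 → 59.
hood: 19.5 × 4.222 = 82.33 → 82.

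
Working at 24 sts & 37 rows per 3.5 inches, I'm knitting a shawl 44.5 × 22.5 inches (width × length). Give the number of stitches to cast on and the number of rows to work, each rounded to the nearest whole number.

Cast on 305 stitches and work 238 rows.

Stitch gauge = 24/3.5 = 6.857 sts/in; 44.5 × 6.857 = 305.14 → 305 sts.
Row gauge = 37/3.5 = 10.571 rows/in; 22.5 × 10.571 = 237.86 → 238 rows.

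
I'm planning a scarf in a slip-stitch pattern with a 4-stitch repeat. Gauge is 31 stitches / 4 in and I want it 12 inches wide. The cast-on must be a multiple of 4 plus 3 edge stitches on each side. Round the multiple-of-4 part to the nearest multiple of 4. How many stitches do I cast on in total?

31 / 4 = 7.75 sts per inch.
12 × 7.75 = 93.00 sts.
Less 6 edge sts → 87.00 for the repeat.
Nearest multiple of 4: 88.
Add back 6 edge sts → 94.

94 stitches.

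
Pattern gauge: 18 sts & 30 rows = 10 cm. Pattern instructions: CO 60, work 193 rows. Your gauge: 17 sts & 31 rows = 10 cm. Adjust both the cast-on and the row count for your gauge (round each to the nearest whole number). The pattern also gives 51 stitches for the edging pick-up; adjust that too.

Stitches: 60 × 17/18 = 56.67 → 57.
Rows: 193 × 31/30 = 199.43 → 199.
edging pick-up: 51 × 17/18 = 48.17 → 48.

Cast on 57 stitches; work 199 rows; edging pick-up 48 stitches.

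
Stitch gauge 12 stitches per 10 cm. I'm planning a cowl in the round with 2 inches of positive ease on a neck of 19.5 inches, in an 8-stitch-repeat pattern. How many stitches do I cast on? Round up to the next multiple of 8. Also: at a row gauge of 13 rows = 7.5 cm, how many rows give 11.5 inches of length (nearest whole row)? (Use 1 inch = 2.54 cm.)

Finished = 19.5 + 2 = 21.5 inches.
21.5 inches × 2.54 = 54.61 cm.
12/10 = 1.2 sts per cm; 54.61 × 1.2 = 65.53 sts.
Next multiple of 8 → 72.
11.5 inches = 29.21 cm; × 1.733 = 50.63 → 51 rows.

Cast on 72 stitches; work 51 rows.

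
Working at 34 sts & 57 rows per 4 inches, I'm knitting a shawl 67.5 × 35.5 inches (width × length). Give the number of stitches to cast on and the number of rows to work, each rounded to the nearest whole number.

Cast on 574 stitches and work 506 rows.

Stitch gauge = 34/4 = 8.5 sts/in; 67.5 × 8.5 = 573.75 → 574 sts.
Row gauge = 57/4 = 14.25 rows/in; 35.5 × 14.25 = 505.88 → 506 rows.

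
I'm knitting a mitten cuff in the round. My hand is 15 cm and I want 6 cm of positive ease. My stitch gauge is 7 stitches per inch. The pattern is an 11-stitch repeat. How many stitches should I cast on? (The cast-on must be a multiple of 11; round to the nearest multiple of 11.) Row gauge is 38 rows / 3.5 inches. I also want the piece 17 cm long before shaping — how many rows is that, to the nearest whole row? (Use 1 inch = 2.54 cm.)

Cast on 55 stitches; work 73 rows.

Finished = 15 + 6 = 21 cm.
21 cm × 1/2.54 = 8.27 inches.
7/1 = 7 sts per in; 8.27 × 7 = 57.87 sts.
Nearest multiple of 11 → 55.
17 cm = 6.69 inches; × 10.857 = 72.67 → 73 rows.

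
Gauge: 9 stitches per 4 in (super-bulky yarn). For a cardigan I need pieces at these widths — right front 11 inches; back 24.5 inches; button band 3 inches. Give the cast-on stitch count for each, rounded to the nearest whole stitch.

Rate = 9/4 = 2.25 sts per in.
right front: 11 × 2.25 = 24.75 → 25.
back: 24.5 × 2.25 = 55.12 → 55.
button band: 3 × 2.25 = 6.75 → 7.

right front 25; back 55; button band 7.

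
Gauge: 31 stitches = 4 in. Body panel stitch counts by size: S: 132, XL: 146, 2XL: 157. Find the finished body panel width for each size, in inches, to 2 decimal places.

S 17.03 inches; XL 18.84 inches; 2XL 20.26 inches.

31/4 = 7.75 sts per in.
S: 132 / 7.75 = 17.032 → 17.03 in.
XL: 146 / 7.75 = 18.839 → 18.84 in.
2XL: 157 / 7.75 = 20.258 → 20.26 in.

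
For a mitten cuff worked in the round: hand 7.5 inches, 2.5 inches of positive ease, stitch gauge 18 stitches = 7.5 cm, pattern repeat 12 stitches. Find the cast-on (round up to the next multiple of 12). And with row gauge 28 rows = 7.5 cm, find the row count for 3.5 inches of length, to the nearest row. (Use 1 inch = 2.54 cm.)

Cast on 72 stitches; work 33 rows.

Finished = 7.5 + 2.5 = 10 inches.
10 inches × 2.54 = 25.40 cm.
18/7.5 = 2.4 sts per cm; 25.40 × 2.4 = 60.96 sts.
Next multiple of 12 → 72.
3.5 inches = 8.89 cm; × 3.733 = 33.19 → 33 rows.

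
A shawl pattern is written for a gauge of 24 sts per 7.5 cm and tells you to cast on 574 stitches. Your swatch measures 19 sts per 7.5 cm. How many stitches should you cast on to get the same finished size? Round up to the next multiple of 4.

Scale factor = 19 / 24 = 0.792.
574 × 19 / 24 = 454.42 sts.
→ 456 sts.

CO 456 sts.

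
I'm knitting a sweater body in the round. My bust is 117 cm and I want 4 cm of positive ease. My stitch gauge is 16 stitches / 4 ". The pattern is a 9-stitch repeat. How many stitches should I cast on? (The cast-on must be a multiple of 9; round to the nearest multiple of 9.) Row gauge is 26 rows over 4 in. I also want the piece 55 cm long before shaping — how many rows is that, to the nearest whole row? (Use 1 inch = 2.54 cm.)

Finished = 117 + 4 = 121 cm.
121 cm × 1/2.54 = 47.64 inches.
16/4 = 4 sts per in; 47.64 × 4 = 190.55 sts.
Nearest multiple of 9 → 189.
55 cm = 21.65 inches; × 6.5 = 140.75 → 141 rows.

Cast on 189 stitches; work 141 rows.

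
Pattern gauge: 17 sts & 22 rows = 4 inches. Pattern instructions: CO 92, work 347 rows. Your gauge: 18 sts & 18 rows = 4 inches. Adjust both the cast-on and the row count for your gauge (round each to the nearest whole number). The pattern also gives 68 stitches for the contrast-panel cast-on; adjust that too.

Cast on 97 stitches; work 284 rows; contrast-panel cast-on 72 stitches.

Stitches: 92 × 18/17 = 97.41 → 97.
Rows: 347 × 18/22 = 283.91 → 284.
contrast-panel cast-on: 68 × 18/17 = 72.00 → 72.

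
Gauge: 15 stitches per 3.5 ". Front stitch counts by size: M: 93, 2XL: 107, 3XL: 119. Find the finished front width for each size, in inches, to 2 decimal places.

15/3.5 = 4.286 sts per in.
M: 93 / 4.286 = 21.700 → 21.70 in.
2XL: 107 / 4.286 = 24.967 → 24.97 in.
3XL: 119 / 4.286 = 27.767 → 27.77 in.

M 21.70 inches; 2XL 24.97 inches; 3XL 27.77 inches.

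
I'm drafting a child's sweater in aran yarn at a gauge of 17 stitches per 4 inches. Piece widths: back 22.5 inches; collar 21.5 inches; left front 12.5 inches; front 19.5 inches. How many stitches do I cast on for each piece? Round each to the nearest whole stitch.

Rate = 17/4 = 4.25 sts per in.
back: 22.5 × 4.25 = 95.62 → 96.
collar: 21.5 × 4.25 = 91.38 → 91.
left front: 12.5 × 4.25 = 53.12 → 53.
front: 19.5 × 4.25 = 82.88 → 83.

back 96; collar 91; left front 53; front 83.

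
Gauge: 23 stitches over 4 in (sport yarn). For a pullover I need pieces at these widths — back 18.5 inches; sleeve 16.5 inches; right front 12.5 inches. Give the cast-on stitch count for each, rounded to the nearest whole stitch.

Rate = 23/4 = 5.75 sts per in.
back: 18.5 × 5.75 = 106.38 → 106.
sleeve: 16.5 × 5.75 = 94.88 → 95.
right front: 12.5 × 5.75 = 71.88 → 72.

back 106; sleeve 95; right front 72.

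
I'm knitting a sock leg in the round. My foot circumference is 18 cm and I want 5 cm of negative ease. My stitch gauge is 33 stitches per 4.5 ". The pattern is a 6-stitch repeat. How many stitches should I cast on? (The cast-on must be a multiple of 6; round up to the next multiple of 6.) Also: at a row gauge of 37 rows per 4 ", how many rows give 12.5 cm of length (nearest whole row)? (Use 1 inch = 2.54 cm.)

Finished = 18 − 5 = 13 cm.
13 cm × 1/2.54 = 5.12 inches.
33/4.5 = 7.333 sts per in; 5.12 × 7.333 = 37.53 sts.
Next multiple of 6 → 42.
12.5 cm = 4.92 inches; × 9.25 = 45.52 → 46 rows.

Cast on 42 stitches; work 46 rows.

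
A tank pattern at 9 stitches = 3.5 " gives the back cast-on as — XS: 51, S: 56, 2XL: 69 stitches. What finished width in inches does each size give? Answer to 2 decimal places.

9/3.5 = 2.571 sts per in.
XS: 51 / 2.571 = 19.833 → 19.83 in.
S: 56 / 2.571 = 21.778 → 21.78 in.
2XL: 69 / 2.571 = 26.833 → 26.83 in.

XS 19.83 inches; S 21.78 inches; 2XL 26.83 inches.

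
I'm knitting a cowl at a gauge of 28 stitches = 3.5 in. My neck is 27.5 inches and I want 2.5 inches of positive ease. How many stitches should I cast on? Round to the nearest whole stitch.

Finished = 27.5 + 2.5 = 30 in.
28 / 3.5 = 8 sts per inch.
30.00 × 8 = 240.00 sts.

240 stitches.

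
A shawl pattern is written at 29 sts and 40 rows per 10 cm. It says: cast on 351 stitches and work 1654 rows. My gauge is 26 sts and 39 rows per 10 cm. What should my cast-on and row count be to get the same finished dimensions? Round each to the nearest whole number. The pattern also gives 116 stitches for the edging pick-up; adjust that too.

Cast on 315 stitches; work 1613 rows; edging pick-up 104 stitches.

Stitches: 351 × 26/29 = 314.69 → 315.
Rows: 1654 × 39/40 = 1612.65 → 1613.
edging pick-up: 116 × 26/29 = 104.00 → 104.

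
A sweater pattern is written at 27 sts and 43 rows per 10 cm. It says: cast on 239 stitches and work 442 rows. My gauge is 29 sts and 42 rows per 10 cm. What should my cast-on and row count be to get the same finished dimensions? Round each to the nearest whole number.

Cast on 257 stitches; work 432 rows.

Stitches: 239 × 29/27 = 256.70 → 257.
Rows: 442 × 42/43 = 431.72 → 432.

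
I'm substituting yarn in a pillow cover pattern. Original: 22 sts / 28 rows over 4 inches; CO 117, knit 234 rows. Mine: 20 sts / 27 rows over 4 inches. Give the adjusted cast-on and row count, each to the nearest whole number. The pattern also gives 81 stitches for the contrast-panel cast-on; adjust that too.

Stitches: 117 × 20/22 = 106.36 → 106.
Rows: 234 × 27/28 = 225.64 → 226.
contrast-panel cast-on: 81 × 20/22 = 73.64 → 74.

Cast on 106 stitches; work 226 rows; contrast-panel cast-on 74 stitches.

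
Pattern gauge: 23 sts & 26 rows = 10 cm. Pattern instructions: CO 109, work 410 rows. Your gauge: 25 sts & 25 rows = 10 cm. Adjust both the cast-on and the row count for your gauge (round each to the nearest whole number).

Cast on 118 stitches; work 394 rows.

Stitches: 109 × 25/23 = 118.48 → 118.
Rows: 410 × 25/26 = 394.23 → 394.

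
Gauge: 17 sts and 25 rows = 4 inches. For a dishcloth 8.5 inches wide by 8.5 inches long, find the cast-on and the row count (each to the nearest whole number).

Stitch gauge = 17/4 = 4.25 sts/in; 8.5 × 4.25 = 36.12 → 36 sts.
Row gauge = 25/4 = 6.25 rows/in; 8.5 × 6.25 = 53.12 → 53 rows.

Cast on 36 stitches and work 53 rows.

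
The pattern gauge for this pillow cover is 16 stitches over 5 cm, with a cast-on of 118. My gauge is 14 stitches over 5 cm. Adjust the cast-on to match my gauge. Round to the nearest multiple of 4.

CO 104 sts.

Scale factor = 14 / 16 = 0.875.
118 × 14 / 16 = 103.25 sts.
→ 104 sts.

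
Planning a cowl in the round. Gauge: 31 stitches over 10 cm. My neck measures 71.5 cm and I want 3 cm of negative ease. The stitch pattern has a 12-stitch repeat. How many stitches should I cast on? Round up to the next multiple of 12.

Finished = 71.5 − 3 = 68.5 cm.
31 / 10 = 3.1 sts/cm.
68.5 × 3.1 = 212.35 sts.
Next multiple of 12: 216.

216 stitches.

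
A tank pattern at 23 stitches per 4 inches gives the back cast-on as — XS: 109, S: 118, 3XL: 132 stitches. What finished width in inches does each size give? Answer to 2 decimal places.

XS 18.96 inches; S 20.52 inches; 3XL 22.96 inches.

23/4 = 5.75 sts per in.
XS: 109 / 5.75 = 18.957 → 18.96 in.
S: 118 / 5.75 = 20.522 → 20.52 in.
3XL: 132 / 5.75 = 22.957 → 22.96 in.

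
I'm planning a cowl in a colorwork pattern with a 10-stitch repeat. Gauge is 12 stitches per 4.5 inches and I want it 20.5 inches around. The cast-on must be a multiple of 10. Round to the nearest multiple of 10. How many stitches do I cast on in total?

CO 50 sts.

12 / 4.5 = 2.667 sts per inch.
20.5 × 2.667 = 54.67 sts.
Nearest multiple of 10: 50.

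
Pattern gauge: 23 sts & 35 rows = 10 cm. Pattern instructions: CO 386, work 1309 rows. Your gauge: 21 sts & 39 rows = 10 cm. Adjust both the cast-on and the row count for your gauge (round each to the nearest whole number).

Stitches: 386 × 21/23 = 352.43 → 352.
Rows: 1309 × 39/35 = 1458.60 → 1459.

Cast on 352 stitches; work 1459 rows.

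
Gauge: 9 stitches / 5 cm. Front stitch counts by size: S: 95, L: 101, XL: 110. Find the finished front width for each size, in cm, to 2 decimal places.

9/5 = 1.8 sts per cm.
S: 95 / 1.8 = 52.778 → 52.78 cm.
L: 101 / 1.8 = 56.111 → 56.11 cm.
XL: 110 / 1.8 = 61.111 → 61.11 cm.

S 52.78 cm; L 56.11 cm; XL 61.11 cm.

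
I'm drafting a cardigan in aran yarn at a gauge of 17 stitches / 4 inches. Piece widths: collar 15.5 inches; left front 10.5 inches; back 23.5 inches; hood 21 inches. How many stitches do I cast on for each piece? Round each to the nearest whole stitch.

collar 66; left front 45; back 100; hood 89.

Rate = 17/4 = 4.25 sts per in.
collar: 15.5 × 4.25 = 65.88 → 66.
left front: 10.5 × 4.25 = 44.62 → 45.
back: 23.5 × 4.25 = 99.88 → 100.
hood: 21 × 4.25 = 89.25 → 89.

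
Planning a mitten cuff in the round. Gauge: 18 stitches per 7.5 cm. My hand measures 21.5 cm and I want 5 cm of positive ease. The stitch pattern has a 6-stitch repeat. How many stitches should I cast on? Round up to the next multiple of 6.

Finished = 21.5 + 5 = 26.5 cm.
18 / 7.5 = 2.4 sts/cm.
26.5 × 2.4 = 63.60 sts.
Next multiple of 6: 66.

Cast on 66 stitches.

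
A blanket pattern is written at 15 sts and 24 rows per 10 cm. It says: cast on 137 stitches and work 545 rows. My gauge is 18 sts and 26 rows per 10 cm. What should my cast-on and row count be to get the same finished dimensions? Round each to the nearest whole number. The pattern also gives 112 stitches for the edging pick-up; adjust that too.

Stitches: 137 × 18/15 = 164.40 → 164.
Rows: 545 × 26/24 = 590.42 → 590.
edging pick-up: 112 × 18/15 = 134.40 → 134.

Cast on 164 stitches; work 590 rows; edging pick-up 134 stitches.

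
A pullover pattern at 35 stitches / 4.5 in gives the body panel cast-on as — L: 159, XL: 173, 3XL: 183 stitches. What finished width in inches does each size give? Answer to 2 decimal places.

35/4.5 = 7.778 sts per in.
L: 159 / 7.778 = 20.443 → 20.44 in.
XL: 173 / 7.778 = 22.243 → 22.24 in.
3XL: 183 / 7.778 = 23.529 → 23.53 in.

L 20.44 inches; XL 22.24 inches; 3XL 23.53 inches.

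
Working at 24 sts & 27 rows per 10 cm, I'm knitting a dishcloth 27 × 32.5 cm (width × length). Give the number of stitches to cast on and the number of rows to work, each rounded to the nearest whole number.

Stitch gauge = 24/10 = 2.4 sts/cm; 27 × 2.4 = 64.80 → 65 sts.
Row gauge = 27/10 = 2.7 rows/cm; 32.5 × 2.7 = 87.75 → 88 rows.

Cast on 65 stitches and work 88 rows.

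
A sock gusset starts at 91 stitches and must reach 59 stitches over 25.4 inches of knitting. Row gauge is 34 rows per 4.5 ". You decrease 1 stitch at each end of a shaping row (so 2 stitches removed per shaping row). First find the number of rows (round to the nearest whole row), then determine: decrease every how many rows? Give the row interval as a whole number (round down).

Decrease every 12th row.

Rows = 25.4 × 7.556 = 191.9 → 192 rows.
Stitches to remove: 32 → 16 shaping rows (at 2 st each).
192 / 16 = 12.00 → every 12 rows.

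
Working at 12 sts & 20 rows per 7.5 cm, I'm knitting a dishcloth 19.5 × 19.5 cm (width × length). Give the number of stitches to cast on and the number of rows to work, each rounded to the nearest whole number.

Stitch gauge = 12/7.5 = 1.6 sts/cm; 19.5 × 1.6 = 31.20 → 31 sts.
Row gauge = 20/7.5 = 2.667 rows/cm; 19.5 × 2.667 = 52.00 → 52 rows.

Cast on 31 stitches and work 52 rows.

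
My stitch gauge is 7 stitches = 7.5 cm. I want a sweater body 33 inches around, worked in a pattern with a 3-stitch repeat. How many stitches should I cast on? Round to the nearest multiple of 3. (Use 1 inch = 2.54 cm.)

Cast on 78 stitches.

33 in = 33 × 2.54 = 83.82 cm.
7 / 7.5 = 0.933 sts/cm.
83.82 × 0.933 = 78.23 sts.
→ 78.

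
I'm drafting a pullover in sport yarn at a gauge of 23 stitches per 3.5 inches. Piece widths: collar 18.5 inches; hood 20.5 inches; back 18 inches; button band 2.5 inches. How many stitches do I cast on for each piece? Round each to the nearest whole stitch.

collar 122; hood 135; back 118; button band 16.

Rate = 23/3.5 = 6.571 sts per in.
collar: 18.5 × 6.571 = 121.57 → 122.
hood: 20.5 × 6.571 = 134.71 → 135.
back: 18 × 6.571 = 118.29 → 118.
button band: 2.5 × 6.571 = 16.43 → 16.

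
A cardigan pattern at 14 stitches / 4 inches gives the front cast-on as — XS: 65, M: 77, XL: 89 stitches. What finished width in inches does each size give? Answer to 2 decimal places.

XS 18.57 inches; M 22.00 inches; XL 25.43 inches.

14/4 = 3.5 sts per in.
XS: 65 / 3.5 = 18.571 → 18.57 in.
M: 77 / 3.5 = 22.000 → 22.00 in.
XL: 89 / 3.5 = 25.429 → 25.43 in.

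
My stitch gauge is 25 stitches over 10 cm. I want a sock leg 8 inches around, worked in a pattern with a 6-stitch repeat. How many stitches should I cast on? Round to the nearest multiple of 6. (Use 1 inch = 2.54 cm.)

CO 48 sts.

8 in = 8 × 2.54 = 20.32 cm.
25 / 10 = 2.5 sts/cm.
20.32 × 2.5 = 50.80 sts.
→ 48.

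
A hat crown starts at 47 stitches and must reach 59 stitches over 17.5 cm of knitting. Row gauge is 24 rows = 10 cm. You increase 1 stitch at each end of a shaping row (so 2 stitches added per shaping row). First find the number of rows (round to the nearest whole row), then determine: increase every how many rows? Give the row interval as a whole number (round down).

Increase every 7th row.

Rows = 17.5 × 2.4 = 42.0 → 42 rows.
Stitches to add: 12 → 6 shaping rows (at 2 st each).
42 / 6 = 7.00 → every 7 rows.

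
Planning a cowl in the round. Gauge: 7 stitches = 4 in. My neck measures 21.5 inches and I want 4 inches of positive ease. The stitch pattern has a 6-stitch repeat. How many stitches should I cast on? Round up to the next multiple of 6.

Finished = 21.5 + 4 = 25.5 inches.
7 / 4 = 1.75 sts/in.
25.5 × 1.75 = 44.62 sts.
Next multiple of 6: 48.

CO 48 sts.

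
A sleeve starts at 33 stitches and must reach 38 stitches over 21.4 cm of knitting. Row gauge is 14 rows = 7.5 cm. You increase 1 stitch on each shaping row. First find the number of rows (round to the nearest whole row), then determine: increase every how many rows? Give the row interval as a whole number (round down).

Increase every 8th row.

Rows = 21.4 × 1.867 = 39.9 → 40 rows.
Stitches to add: 5 → 5 shaping rows (at 1 st each).
40 / 5 = 8.00 → every 8 rows.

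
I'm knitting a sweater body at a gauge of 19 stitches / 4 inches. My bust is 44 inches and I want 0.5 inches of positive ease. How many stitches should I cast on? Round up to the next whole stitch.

Finished = 44 + 0.5 = 44.5 in.
19 / 4 = 4.75 sts per inch.
44.50 × 4.75 = 211.38 sts.
→ 212 sts.

212 stitches.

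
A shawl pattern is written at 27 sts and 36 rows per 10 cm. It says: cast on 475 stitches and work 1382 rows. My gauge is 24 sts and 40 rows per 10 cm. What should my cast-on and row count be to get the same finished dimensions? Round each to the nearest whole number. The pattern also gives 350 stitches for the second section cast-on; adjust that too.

Cast on 422 stitches; work 1536 rows; second section cast-on 311 stitches.

Stitches: 475 × 24/27 = 422.22 → 422.
Rows: 1382 × 40/36 = 1535.56 → 1536.
second section cast-on: 350 × 24/27 = 311.11 → 311.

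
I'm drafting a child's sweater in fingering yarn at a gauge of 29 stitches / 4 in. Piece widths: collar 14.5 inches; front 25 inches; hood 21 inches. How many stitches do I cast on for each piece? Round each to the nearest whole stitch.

Rate = 29/4 = 7.25 sts per in.
collar: 14.5 × 7.25 = 105.12 → 105.
front: 25 × 7.25 = 181.25 → 181.
hood: 21 × 7.25 = 152.25 → 152.

collar 105; front 181; hood 152.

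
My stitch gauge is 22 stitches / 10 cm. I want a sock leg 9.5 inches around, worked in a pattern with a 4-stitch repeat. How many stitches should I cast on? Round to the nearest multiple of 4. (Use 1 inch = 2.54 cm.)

52 stitches.

9.5 in = 9.5 × 2.54 = 24.13 cm.
22 / 10 = 2.2 sts/cm.
24.13 × 2.2 = 53.09 sts.
→ 52.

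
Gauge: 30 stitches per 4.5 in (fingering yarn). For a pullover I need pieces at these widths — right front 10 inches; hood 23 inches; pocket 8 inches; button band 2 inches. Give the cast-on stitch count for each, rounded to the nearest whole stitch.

Rate = 30/4.5 = 6.667 sts per in.
right front: 10 × 6.667 = 66.67 → 67.
hood: 23 × 6.667 = 153.33 → 153.
pocket: 8 × 6.667 = 53.33 → 53.
button band: 2 × 6.667 = 13.33 → 13.

right front 67; hood 153; pocket 53; button band 13.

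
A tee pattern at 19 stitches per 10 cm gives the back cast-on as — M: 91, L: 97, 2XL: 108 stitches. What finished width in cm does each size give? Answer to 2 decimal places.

M 47.89 cm; L 51.05 cm; 2XL 56.84 cm.

19/10 = 1.9 sts per cm.
M: 91 / 1.9 = 47.895 → 47.89 cm.
L: 97 / 1.9 = 51.053 → 51.05 cm.
2XL: 108 / 1.9 = 56.842 → 56.84 cm.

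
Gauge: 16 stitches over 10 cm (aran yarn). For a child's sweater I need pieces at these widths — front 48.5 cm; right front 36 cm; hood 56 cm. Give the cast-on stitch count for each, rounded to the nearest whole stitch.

front 78; right front 58; hood 90.

Rate = 16/10 = 1.6 sts per cm.
front: 48.5 × 1.6 = 77.60 → 78.
right front: 36 × 1.6 = 57.60 → 58.
hood: 56 × 1.6 = 89.60 → 90.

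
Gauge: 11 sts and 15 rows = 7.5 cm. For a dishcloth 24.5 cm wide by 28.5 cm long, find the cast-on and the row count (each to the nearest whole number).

Cast on 36 stitches and work 57 rows.

Stitch gauge = 11/7.5 = 1.467 sts/cm; 24.5 × 1.467 = 35.93 → 36 sts.
Row gauge = 15/7.5 = 2 rows/cm; 28.5 × 2 = 57.00 → 57 rows.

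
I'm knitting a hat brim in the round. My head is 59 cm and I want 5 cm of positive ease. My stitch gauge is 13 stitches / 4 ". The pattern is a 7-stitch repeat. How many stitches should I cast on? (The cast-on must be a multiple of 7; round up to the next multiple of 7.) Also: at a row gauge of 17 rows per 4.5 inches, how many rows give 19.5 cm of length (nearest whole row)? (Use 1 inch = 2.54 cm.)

Finished = 59 + 5 = 64 cm.
64 cm × 1/2.54 = 25.20 inches.
13/4 = 3.25 sts per in; 25.20 × 3.25 = 81.89 sts.
Next multiple of 7 → 84.
19.5 cm = 7.68 inches; × 3.778 = 29.00 → 29 rows.

Cast on 84 stitches; work 29 rows.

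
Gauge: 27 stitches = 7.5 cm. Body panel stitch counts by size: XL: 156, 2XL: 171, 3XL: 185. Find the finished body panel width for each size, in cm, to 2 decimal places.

XL 43.33 cm; 2XL 47.50 cm; 3XL 51.39 cm.

27/7.5 = 3.6 sts per cm.
XL: 156 / 3.6 = 43.333 → 43.33 cm.
2XL: 171 / 3.6 = 47.500 → 47.50 cm.
3XL: 185 / 3.6 = 51.389 → 51.39 cm.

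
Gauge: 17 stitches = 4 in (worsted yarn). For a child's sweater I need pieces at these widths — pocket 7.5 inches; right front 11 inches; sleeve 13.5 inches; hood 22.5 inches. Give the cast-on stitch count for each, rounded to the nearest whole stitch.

Rate = 17/4 = 4.25 sts per in.
pocket: 7.5 × 4.25 = 31.88 → 32.
right front: 11 × 4.25 = 46.75 → 47.
sleeve: 13.5 × 4.25 = 57.38 → 57.
hood: 22.5 × 4.25 = 95.62 → 96.

pocket 32; right front 47; sleeve 57; hood 96.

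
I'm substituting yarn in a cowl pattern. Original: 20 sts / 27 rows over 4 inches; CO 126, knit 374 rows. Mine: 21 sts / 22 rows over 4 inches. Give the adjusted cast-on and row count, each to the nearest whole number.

Stitches: 126 × 21/20 = 132.30 → 132.
Rows: 374 × 22/27 = 304.74 → 305.

Cast on 132 stitches; work 305 rows.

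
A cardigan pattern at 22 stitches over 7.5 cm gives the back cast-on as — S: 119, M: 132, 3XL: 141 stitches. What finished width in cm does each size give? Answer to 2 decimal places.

S 40.57 cm; M 45.00 cm; 3XL 48.07 cm.

22/7.5 = 2.933 sts per cm.
S: 119 / 2.933 = 40.568 → 40.57 cm.
M: 132 / 2.933 = 45.000 → 45.00 cm.
3XL: 141 / 2.933 = 48.068 → 48.07 cm.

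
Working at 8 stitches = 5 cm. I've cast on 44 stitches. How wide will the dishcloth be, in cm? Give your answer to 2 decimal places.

8 stitches / 5 cm = 1.6 stitches per cm.
44 / 1.6 = 27.500 cm.

27.50 cm.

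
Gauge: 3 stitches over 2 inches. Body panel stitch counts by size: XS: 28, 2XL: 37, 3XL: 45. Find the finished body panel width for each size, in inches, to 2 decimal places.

3/2 = 1.5 sts per in.
XS: 28 / 1.5 = 18.667 → 18.67 in.
2XL: 37 / 1.5 = 24.667 → 24.67 in.
3XL: 45 / 1.5 = 30.000 → 30.00 in.

XS 18.67 inches; 2XL 24.67 inches; 3XL 30.00 inches.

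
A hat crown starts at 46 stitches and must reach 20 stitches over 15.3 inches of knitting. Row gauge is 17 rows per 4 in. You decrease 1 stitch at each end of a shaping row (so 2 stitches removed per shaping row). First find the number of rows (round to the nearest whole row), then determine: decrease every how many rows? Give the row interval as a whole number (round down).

Decrease every 5th row.

Rows = 15.3 × 4.25 = 65.0 → 65 rows.
Stitches to remove: 26 → 13 shaping rows (at 2 st each).
65 / 13 = 5.00 → every 5 rows.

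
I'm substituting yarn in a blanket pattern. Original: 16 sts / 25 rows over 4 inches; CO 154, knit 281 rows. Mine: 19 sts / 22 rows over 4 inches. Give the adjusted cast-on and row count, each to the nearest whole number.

Stitches: 154 × 19/16 = 182.88 → 183.
Rows: 281 × 22/25 = 247.28 → 247.

Cast on 183 stitches; work 247 rows.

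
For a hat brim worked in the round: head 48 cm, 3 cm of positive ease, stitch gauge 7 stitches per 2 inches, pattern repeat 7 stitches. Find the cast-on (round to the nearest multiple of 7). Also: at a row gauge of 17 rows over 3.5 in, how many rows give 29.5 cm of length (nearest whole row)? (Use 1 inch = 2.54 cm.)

Finished = 48 + 3 = 51 cm.
51 cm × 1/2.54 = 20.08 inches.
7/2 = 3.5 sts per in; 20.08 × 3.5 = 70.28 sts.
Nearest multiple of 7 → 70.
29.5 cm = 11.61 inches; × 4.857 = 56.41 → 56 rows.

Cast on 70 stitches; work 56 rows.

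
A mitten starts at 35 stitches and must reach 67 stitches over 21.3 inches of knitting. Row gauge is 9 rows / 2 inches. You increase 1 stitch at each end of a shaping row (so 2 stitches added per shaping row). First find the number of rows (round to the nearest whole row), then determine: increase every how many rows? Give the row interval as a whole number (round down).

Increase every 6th row.

Rows = 21.3 × 4.5 = 95.9 → 96 rows.
Stitches to add: 32 → 16 shaping rows (at 2 st each).
96 / 16 = 6.00 → every 6 rows.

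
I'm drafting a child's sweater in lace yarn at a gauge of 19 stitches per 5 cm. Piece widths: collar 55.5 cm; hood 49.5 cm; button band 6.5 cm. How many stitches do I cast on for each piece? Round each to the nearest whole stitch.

Rate = 19/5 = 3.8 sts per cm.
collar: 55.5 × 3.8 = 210.90 → 211.
hood: 49.5 × 3.8 = 188.10 → 188.
button band: 6.5 × 3.8 = 24.70 → 25.

collar 211; hood 188; button band 25.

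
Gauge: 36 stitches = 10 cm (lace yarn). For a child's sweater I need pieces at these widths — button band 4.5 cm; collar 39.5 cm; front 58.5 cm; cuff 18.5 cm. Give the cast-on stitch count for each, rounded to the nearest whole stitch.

button band 16; collar 142; front 211; cuff 67.

Rate = 36/10 = 3.6 sts per cm.
button band: 4.5 × 3.6 = 16.20 → 16.
collar: 39.5 × 3.6 = 142.20 → 142.
front: 58.5 × 3.6 = 210.60 → 211.
cuff: 18.5 × 3.6 = 66.60 → 67.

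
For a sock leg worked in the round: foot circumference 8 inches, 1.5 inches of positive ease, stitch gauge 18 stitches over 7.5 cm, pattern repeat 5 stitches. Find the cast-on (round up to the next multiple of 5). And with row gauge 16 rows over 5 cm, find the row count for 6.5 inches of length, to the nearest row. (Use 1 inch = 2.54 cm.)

Cast on 60 stitches; work 53 rows.

Finished = 8 + 1.5 = 9.5 inches.
9.5 inches × 2.54 = 24.13 cm.
18/7.5 = 2.4 sts per cm; 24.13 × 2.4 = 57.91 sts.
Next multiple of 5 → 60.
6.5 inches = 16.51 cm; × 3.2 = 52.83 → 53 rows.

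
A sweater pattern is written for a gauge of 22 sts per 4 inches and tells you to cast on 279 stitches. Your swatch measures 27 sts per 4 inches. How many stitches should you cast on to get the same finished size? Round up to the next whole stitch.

Scale factor = 27 / 22 = 1.227.
279 × 27 / 22 = 342.41 sts.
→ 343 sts.

343 stitches.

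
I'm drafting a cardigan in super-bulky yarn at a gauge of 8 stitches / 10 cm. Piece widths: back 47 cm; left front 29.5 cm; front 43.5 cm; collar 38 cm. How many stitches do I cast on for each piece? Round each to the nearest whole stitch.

back 38; left front 24; front 35; collar 30.

Rate = 8/10 = 0.8 sts per cm.
back: 47 × 0.8 = 37.60 → 38.
left front: 29.5 × 0.8 = 23.60 → 24.
front: 43.5 × 0.8 = 34.80 → 35.
collar: 38 × 0.8 = 30.40 → 30.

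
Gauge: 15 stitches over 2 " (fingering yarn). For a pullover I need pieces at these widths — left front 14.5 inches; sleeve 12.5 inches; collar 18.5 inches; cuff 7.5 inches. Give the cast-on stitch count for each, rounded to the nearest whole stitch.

left front 109; sleeve 94; collar 139; cuff 56.

Rate = 15/2 = 7.5 sts per in.
left front: 14.5 × 7.5 = 108.75 → 109.
sleeve: 12.5 × 7.5 = 93.75 → 94.
collar: 18.5 × 7.5 = 138.75 → 139.
cuff: 7.5 × 7.5 = 56.25 → 56.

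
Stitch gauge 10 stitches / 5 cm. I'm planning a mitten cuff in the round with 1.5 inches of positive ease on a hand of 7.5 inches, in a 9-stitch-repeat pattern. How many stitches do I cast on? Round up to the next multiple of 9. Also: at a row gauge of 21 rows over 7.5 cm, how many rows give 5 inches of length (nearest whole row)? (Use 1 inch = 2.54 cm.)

Cast on 54 stitches; work 36 rows.

Finished = 7.5 + 1.5 = 9 inches.
9 inches × 2.54 = 22.86 cm.
10/5 = 2 sts per cm; 22.86 × 2 = 45.72 sts.
Next multiple of 9 → 54.
5 inches = 12.70 cm; × 2.8 = 35.56 → 36 rows.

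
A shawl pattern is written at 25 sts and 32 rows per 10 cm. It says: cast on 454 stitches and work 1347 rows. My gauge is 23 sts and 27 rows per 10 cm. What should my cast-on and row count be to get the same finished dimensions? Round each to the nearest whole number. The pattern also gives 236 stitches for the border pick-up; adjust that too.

Stitches: 454 × 23/25 = 417.68 → 418.
Rows: 1347 × 27/32 = 1136.53 → 1137.
border pick-up: 236 × 23/25 = 217.12 → 217.

Cast on 418 stitches; work 1137 rows; border pick-up 217 stitches.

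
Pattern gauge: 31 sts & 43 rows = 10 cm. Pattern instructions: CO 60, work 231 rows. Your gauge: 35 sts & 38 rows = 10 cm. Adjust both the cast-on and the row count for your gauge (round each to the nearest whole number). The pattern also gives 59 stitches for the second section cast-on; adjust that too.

Cast on 68 stitches; work 204 rows; second section cast-on 67 stitches.

Stitches: 60 × 35/31 = 67.74 → 68.
Rows: 231 × 38/43 = 204.14 → 204.
second section cast-on: 59 × 35/31 = 66.61 → 67.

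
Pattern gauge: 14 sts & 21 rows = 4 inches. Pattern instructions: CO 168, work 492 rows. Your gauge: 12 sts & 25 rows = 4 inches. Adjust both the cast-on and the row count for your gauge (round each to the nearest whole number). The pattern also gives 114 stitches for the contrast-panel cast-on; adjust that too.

Cast on 144 stitches; work 586 rows; contrast-panel cast-on 98 stitches.

Stitches: 168 × 12/14 = 144.00 → 144.
Rows: 492 × 25/21 = 585.71 → 586.
contrast-panel cast-on: 114 × 12/14 = 97.71 → 98.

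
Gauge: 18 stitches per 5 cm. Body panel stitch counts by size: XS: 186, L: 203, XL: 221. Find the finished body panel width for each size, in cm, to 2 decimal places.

18/5 = 3.6 sts per cm.
XS: 186 / 3.6 = 51.667 → 51.67 cm.
L: 203 / 3.6 = 56.389 → 56.39 cm.
XL: 221 / 3.6 = 61.389 → 61.39 cm.

XS 51.67 cm; L 56.39 cm; XL 61.39 cm.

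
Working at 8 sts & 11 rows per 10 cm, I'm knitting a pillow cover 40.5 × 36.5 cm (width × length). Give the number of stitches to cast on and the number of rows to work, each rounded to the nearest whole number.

Cast on 32 stitches and work 40 rows.

Stitch gauge = 8/10 = 0.8 sts/cm; 40.5 × 0.8 = 32.40 → 32 sts.
Row gauge = 11/10 = 1.1 rows/cm; 36.5 × 1.1 = 40.15 → 40 rows.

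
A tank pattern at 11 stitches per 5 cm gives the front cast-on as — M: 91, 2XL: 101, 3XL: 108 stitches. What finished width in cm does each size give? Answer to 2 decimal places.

11/5 = 2.2 sts per cm.
M: 91 / 2.2 = 41.364 → 41.36 cm.
2XL: 101 / 2.2 = 45.909 → 45.91 cm.
3XL: 108 / 2.2 = 49.091 → 49.09 cm.

M 41.36 cm; 2XL 45.91 cm; 3XL 49.09 cm.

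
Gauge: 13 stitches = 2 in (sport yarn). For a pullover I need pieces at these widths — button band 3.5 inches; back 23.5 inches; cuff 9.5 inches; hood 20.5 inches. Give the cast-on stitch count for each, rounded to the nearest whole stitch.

Rate = 13/2 = 6.5 sts per in.
button band: 3.5 × 6.5 = 22.75 → 23.
back: 23.5 × 6.5 = 152.75 → 153.
cuff: 9.5 × 6.5 = 61.75 → 62.
hood: 20.5 × 6.5 = 133.25 → 133.

button band 23; back 153; cuff 62; hood 133.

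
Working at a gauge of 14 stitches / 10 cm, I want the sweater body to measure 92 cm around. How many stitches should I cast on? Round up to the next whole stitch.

129 stitches.

14 stitches / 10 cm = 1.4 stitches per cm.
92 × 1.4 = 128.80 stitches.
Round up → 129.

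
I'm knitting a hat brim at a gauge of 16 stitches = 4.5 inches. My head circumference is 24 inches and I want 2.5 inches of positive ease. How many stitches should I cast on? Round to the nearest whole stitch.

Finished = 24 + 2.5 = 26.5 in.
16 / 4.5 = 3.556 sts per inch.
26.50 × 3.556 = 94.22 sts.
→ 94 sts.

CO 94 sts.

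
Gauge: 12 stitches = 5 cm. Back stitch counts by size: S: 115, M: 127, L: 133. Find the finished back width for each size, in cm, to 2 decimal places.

12/5 = 2.4 sts per cm.
S: 115 / 2.4 = 47.917 → 47.92 cm.
M: 127 / 2.4 = 52.917 → 52.92 cm.
L: 133 / 2.4 = 55.417 → 55.42 cm.

S 47.92 cm; M 52.92 cm; L 55.42 cm.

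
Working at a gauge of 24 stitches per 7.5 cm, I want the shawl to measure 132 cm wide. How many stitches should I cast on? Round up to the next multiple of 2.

24 stitches / 7.5 cm = 3.2 stitches per cm.
132 × 3.2 = 422.40 stitches.
Round up multiple of 2 → 424.

424 stitches.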